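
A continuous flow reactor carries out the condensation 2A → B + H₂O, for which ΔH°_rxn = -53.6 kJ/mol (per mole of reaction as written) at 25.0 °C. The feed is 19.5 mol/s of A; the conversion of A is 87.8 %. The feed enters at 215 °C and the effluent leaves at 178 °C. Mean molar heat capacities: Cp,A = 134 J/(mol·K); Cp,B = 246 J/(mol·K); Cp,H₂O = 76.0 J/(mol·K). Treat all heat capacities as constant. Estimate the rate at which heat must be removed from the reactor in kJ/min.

Q_out = 29100 kJ/min

Extent of reaction ξ = 0.878 × 19.5 / 2 = 8.5605 mol/s
Reaction term: ξ·ΔH°_rxn = 8.5605 × -53.6 = -458.84 kJ/s
Sensible, feed 215→25 °C: -496.47 kJ/s
Outlet flows (mol/s): A 2.379, B 8.5605, H₂O 8.5605
Sensible, products 25→178 °C: 470.52 kJ/s
Q = ΔH = -484.8 kJ/s = -484.8 kW
Heat removed = 29088 kJ/min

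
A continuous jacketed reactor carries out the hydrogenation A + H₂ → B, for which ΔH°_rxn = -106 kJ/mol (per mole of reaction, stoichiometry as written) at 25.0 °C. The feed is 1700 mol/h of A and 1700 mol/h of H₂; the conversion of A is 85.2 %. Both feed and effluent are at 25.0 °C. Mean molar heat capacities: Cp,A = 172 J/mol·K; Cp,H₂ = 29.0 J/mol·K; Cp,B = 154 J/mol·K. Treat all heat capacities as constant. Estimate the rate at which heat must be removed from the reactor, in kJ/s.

Extent of reaction ξ = 0.852 × 1700 = 1448.4 mol/h
Reaction term: ξ·ΔH°_rxn = 1448.4 × -106 = -153530 kJ/h
Q = ΔH = -153530 kJ/h = -42.647 kW
Heat removed = 42.647 kJ/s

Q_out = 42.6 kJ/s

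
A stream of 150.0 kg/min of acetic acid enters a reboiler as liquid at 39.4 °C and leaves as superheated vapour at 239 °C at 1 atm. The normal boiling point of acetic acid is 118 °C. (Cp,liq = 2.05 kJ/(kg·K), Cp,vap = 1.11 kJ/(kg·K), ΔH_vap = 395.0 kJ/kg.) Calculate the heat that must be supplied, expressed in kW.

Q = 1730 kW

liquid 39.4→118 °C: 161.13 kJ/kg
vaporisation at 118 °C: 395 kJ/kg
vapour 118→239 °C: 134.31 kJ/kg
Δh = 161.13 + 395 + 134.31 = 690.44 kJ/kg
Q = ṁ·Δh = 150.0 kg/min × 690.44 kJ/kg = 103570 kJ/min
|Q| = 1726.1 kW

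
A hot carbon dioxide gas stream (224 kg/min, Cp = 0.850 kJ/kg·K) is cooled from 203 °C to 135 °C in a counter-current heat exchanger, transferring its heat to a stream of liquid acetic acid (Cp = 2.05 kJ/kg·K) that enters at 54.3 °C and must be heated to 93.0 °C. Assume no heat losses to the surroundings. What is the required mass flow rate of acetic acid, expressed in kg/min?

Heat released by hot stream: Q = 224 × 0.850 × (203 − 135) = 12947 kJ/min
Energy balance on cold side (adiabatic exchanger): Q = ṁ_c·Cp_c·(T_c,out − T_c,in)
ṁ_c = 12947 / [2.05 × (93.0 − 54.3)] = 163.2 kg/min

ṁ_c = 163 kg/min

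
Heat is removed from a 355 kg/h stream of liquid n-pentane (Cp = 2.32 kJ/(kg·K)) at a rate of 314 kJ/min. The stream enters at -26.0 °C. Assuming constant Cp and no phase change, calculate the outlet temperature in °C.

T_out = -48.9 °C

Q = 314 kJ/min = 18840 kJ/h
ΔT = Q/(ṁ·Cp) = 18840/(355×2.32) = 22.875 K
T_out = -26.0 − 22.875 = -48.875 °C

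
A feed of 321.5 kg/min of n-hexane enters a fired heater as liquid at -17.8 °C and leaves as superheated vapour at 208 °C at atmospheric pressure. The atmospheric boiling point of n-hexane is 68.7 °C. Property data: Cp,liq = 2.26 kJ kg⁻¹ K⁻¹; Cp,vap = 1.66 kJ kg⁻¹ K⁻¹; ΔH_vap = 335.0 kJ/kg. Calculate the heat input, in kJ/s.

liquid -17.8→68.7 °C: 195.49 kJ/kg
vaporisation at 68.7 °C: 335 kJ/kg
vapour 68.7→208 °C: 231.24 kJ/kg
Δh = 195.49 + 335 + 231.24 = 761.73 kJ/kg
Q = ṁ·Δh = 321.5 kg/min × 761.73 kJ/kg = 244900 kJ/min
|Q| = 4081.6 kW

Q = 4080 kJ/s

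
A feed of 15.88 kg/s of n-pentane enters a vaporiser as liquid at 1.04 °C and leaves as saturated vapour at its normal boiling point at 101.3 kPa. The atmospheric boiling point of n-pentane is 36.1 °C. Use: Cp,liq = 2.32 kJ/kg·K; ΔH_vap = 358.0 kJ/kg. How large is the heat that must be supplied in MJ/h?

liquid 1.04→36.1 °C: 81.339 kJ/kg
vaporisation at 36.1 °C: 358 kJ/kg
Δh = 81.339 + 358 = 439.34 kJ/kg
Q = ṁ·Δh = 15.88 kg/s × 439.34 kJ/kg = 6976.7 kJ/s
|Q| = 6976.7 kW = 25116 MJ/h

Q = 25100 MJ/h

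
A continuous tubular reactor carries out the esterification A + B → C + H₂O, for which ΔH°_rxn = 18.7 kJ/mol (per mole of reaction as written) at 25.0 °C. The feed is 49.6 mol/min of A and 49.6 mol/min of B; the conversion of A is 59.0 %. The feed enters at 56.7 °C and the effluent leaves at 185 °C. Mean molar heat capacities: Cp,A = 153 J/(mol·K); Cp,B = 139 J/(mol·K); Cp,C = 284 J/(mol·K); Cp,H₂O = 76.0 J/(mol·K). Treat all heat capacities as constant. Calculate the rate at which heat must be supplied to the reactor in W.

Extent of reaction ξ = 0.590 × 49.6 = 29.264 mol/min
Reaction term: ξ·ΔH°_rxn = 29.264 × 18.7 = 547.24 kJ/min
Sensible, feed 56.7→25 °C: -459.12 kJ/min
Outlet flows (mol/min): A 20.336, B 20.336, C 29.264, H₂O 29.264
Sensible, products 25→185 °C: 2635.7 kJ/min
Q = ΔH = 2723.8 kJ/min = 45.397 kW
Heat supplied = 45397 W

Q_in = 45400 W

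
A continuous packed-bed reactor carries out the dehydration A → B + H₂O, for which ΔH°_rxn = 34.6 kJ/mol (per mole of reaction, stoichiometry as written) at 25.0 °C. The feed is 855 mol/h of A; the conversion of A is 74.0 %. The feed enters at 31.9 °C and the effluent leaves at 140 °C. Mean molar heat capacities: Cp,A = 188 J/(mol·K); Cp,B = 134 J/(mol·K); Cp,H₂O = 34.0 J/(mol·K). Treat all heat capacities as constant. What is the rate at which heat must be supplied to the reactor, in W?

Extent of reaction ξ = 0.740 × 855 = 632.7 mol/h
Reaction term: ξ·ΔH°_rxn = 632.7 × 34.6 = 21891 kJ/h
Sensible, feed 31.9→25 °C: -1109.1 kJ/h
Outlet flows (mol/h): A 222.3, B 632.7, H₂O 632.7
Sensible, products 25→140 °C: 17030 kJ/h
Q = ΔH = 37812 kJ/h = 10.503 kW
Heat supplied = 10503 W

Q_in = 10500 W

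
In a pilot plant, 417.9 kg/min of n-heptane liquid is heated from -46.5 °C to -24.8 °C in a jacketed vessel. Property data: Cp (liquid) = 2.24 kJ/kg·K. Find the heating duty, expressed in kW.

Q = ṁ·Cp·ΔT = 417.9 × 2.24 × (-24.8 − -46.5) = 20313 kJ/min
Converting: 20313 / 60 s = 338.55 kW

Q = 339 kW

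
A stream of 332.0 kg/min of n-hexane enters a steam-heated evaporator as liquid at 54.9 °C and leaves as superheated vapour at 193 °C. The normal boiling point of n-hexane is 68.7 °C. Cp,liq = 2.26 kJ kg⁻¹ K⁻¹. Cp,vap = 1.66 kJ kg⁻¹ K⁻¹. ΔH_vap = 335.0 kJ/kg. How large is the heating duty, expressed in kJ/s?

Q = 3170 kJ/s

liquid 54.9→68.7 °C: 31.188 kJ/kg
vaporisation at 68.7 °C: 335 kJ/kg
vapour 68.7→193 °C: 206.34 kJ/kg
Δh = 31.188 + 335 + 206.34 = 572.53 kJ/kg
Q = ṁ·Δh = 332.0 kg/min × 572.53 kJ/kg = 190080 kJ/min
|Q| = 3168 kW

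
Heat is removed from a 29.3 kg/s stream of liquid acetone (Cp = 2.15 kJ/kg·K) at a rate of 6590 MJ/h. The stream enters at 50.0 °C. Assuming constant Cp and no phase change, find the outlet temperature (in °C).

T_out = 20.9 °C

Q = 6590 MJ/h = 1830.6 kJ/s
ΔT = Q/(ṁ·Cp) = 1830.6/(29.3×2.15) = 29.059 K
T_out = 50.0 − 29.059 = 20.941 °C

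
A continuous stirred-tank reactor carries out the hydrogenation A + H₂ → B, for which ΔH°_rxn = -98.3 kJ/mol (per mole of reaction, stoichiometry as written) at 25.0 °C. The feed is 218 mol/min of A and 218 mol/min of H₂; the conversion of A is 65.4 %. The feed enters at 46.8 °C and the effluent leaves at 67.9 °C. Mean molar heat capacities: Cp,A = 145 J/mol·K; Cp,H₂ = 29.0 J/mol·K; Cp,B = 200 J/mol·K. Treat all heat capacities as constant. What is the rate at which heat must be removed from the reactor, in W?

Extent of reaction ξ = 0.654 × 218 = 142.57 mol/min
Reaction term: ξ·ΔH°_rxn = 142.57 × -98.3 = -14015 kJ/min
Sensible, feed 46.8→25 °C: -826.92 kJ/min
Outlet flows (mol/min): A 75.428, H₂ 75.428, B 142.57
Sensible, products 25→67.9 °C: 1786.3 kJ/min
Q = ΔH = -13055 kJ/min = -217.59 kW
Heat removed = 217590 W

Q_out = 218000 W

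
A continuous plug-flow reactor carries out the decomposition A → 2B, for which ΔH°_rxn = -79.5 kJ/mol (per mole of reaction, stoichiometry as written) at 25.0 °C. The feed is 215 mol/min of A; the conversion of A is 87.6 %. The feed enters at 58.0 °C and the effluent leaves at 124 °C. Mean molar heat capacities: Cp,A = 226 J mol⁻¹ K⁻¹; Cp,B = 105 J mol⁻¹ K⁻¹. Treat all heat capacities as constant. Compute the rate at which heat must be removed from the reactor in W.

Extent of reaction ξ = 0.876 × 215 = 188.34 mol/min
Reaction term: ξ·ΔH°_rxn = 188.34 × -79.5 = -14973 kJ/min
Sensible, feed 58.0→25 °C: -1603.5 kJ/min
Outlet flows (mol/min): A 26.66, B 376.68
Sensible, products 25→124 °C: 4512.1 kJ/min
Q = ΔH = -12064 kJ/min = -201.07 kW
Heat removed = 201070 W

Q_out = 201000 W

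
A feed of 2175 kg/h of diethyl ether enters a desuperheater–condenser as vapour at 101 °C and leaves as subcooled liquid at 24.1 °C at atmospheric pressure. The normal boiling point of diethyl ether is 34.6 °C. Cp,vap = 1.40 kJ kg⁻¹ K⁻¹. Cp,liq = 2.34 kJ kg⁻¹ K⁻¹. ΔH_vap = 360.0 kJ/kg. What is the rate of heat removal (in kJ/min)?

Q_c = 17300 kJ/min

vapour 101→34.6 °C: -92.96 kJ/kg
condensation at 34.6 °C: -360 kJ/kg
liquid 34.6→24.1 °C: -24.57 kJ/kg
Δh = -92.96 + -360 + -24.57 = -477.53 kJ/kg
Q = ṁ·Δh = 2175 kg/h × -477.53 kJ/kg = -1.0386e+06 kJ/h
|Q| = 288.51 kW = 17310 kJ/min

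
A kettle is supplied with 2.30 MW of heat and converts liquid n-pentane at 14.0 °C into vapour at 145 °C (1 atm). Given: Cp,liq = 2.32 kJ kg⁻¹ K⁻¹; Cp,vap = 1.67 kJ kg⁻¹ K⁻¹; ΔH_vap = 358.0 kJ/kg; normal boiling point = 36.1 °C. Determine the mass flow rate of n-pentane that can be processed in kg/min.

ṁ = 233 kg/min

Δh = 2.32×(36.1−14.0) + 358.0 + 1.67×(145−36.1) = 591.13 kJ/kg
Q = 2.30 MW = 2300 kJ/s = 138000 kJ/min
ṁ = Q/Δh = 138000 / 591.13 = 233.45 kg/min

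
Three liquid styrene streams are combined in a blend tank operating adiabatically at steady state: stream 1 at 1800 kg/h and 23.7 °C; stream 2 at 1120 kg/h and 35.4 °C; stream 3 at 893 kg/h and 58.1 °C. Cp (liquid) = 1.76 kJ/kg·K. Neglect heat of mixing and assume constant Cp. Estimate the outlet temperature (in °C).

Energy balance with Q = 0: Σ ṁᵢCp,ᵢ(T_out − Tᵢ) = 0
Σ ṁᵢCp,ᵢTᵢ = 1800×1.76×23.7 + 1120×1.76×35.4 + 893×1.76×58.1 = 236180
Σ ṁᵢCp,ᵢ = 1800×1.76 + 1120×1.76 + 893×1.76 = 6710.9
T_out = 236180 / 6710.9 = 35.193 °C

T_out = 35.2 °C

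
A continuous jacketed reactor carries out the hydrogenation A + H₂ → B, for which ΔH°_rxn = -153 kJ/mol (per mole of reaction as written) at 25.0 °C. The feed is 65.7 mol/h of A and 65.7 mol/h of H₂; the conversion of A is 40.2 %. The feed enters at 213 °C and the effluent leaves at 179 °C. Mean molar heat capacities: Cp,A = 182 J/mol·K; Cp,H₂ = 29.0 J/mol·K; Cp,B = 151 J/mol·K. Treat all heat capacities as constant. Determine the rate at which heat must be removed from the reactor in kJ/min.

Extent of reaction ξ = 0.402 × 65.7 = 26.411 mol/h
Reaction term: ξ·ΔH°_rxn = 26.411 × -153 = -4040.9 kJ/h
Sensible, feed 213→25 °C: -2606.2 kJ/h
Outlet flows (mol/h): A 39.289, H₂ 39.289, B 26.411
Sensible, products 25→179 °C: 1890.8 kJ/h
Q = ΔH = -4756.3 kJ/h = -1.3212 kW
Heat removed = 79.272 kJ/min

Q_out = 79.3 kJ/min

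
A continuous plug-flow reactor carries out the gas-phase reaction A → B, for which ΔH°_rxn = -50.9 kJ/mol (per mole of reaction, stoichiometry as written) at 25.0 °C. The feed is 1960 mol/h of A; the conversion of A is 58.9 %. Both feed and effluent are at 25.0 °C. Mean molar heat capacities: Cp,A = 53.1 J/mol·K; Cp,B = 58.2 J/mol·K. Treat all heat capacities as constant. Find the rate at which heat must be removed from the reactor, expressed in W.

Extent of reaction ξ = 0.589 × 1960 = 1154.4 mol/h
Reaction term: ξ·ΔH°_rxn = 1154.4 × -50.9 = -58761 kJ/h
Q = ΔH = -58761 kJ/h = -16.322 kW
Heat removed = 16322 W

Q_out = 16300 W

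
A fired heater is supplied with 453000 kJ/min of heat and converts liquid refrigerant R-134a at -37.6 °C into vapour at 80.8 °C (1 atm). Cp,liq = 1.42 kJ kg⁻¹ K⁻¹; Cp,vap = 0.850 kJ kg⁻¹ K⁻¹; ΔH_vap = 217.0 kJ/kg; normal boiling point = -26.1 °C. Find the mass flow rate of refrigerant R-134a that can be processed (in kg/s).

ṁ = 23.3 kg/s

Δh = 1.42×(-26.1−-37.6) + 217.0 + 0.850×(80.8−-26.1) = 324.19 kJ/kg
Q = 453000 kJ/min = 7550 kJ/s = 7550 kJ/s
ṁ = Q/Δh = 7550 / 324.19 = 23.288 kg/s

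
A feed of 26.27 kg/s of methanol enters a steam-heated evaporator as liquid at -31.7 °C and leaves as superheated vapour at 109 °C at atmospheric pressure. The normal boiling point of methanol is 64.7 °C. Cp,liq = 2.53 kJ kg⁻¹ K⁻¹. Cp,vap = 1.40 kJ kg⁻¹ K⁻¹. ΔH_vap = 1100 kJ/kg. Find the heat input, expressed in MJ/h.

Q = 133000 MJ/h

liquid -31.7→64.7 °C: 243.89 kJ/kg
vaporisation at 64.7 °C: 1100 kJ/kg
vapour 64.7→109 °C: 62.02 kJ/kg
Δh = 243.89 + 1100 + 62.02 = 1405.9 kJ/kg
Q = ṁ·Δh = 26.27 kg/s × 1405.9 kJ/kg = 36933 kJ/s
|Q| = 36933 kW = 132960 MJ/h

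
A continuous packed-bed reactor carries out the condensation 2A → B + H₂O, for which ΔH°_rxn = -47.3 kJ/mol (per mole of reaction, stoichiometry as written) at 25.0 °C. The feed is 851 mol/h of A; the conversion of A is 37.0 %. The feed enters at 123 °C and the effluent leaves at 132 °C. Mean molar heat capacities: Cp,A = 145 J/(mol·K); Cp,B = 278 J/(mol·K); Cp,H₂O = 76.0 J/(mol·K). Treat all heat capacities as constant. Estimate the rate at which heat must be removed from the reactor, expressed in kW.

Extent of reaction ξ = 0.370 × 851 / 2 = 157.44 mol/h
Reaction term: ξ·ΔH°_rxn = 157.44 × -47.3 = -7446.7 kJ/h
Sensible, feed 123→25 °C: -12093 kJ/h
Outlet flows (mol/h): A 536.13, B 157.44, H₂O 157.44
Sensible, products 25→132 °C: 14281 kJ/h
Q = ΔH = -5258 kJ/h = -1.4606 kW
Heat removed = 1.4606 kW

Q_out = 1.46 kW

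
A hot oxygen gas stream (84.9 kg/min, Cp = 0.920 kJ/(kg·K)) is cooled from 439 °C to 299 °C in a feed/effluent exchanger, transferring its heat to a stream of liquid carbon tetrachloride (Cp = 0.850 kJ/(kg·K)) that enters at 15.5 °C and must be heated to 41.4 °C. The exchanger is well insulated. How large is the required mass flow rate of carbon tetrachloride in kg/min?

ṁ_c = 497 kg/min

Heat released by hot stream: Q = 84.9 × 0.920 × (439 − 299) = 10935 kJ/min
Energy balance on cold side (adiabatic exchanger): Q = ṁ_c·Cp_c·(T_c,out − T_c,in)
ṁ_c = 10935 / [0.850 × (41.4 − 15.5)] = 496.71 kg/min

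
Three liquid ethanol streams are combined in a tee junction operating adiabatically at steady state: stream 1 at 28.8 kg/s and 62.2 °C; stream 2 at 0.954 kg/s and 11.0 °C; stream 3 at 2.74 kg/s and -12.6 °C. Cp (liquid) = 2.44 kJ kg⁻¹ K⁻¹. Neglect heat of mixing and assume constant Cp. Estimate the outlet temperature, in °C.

Energy balance with Q = 0: Σ ṁᵢCp,ᵢ(T_out − Tᵢ) = 0
Σ ṁᵢCp,ᵢTᵢ = 28.8×2.44×62.2 + 0.954×2.44×11.0 + 2.74×2.44×-12.6 = 4312.3
Σ ṁᵢCp,ᵢ = 28.8×2.44 + 0.954×2.44 + 2.74×2.44 = 79.285
T_out = 4312.3 / 79.285 = 54.389 °C

T_out = 54.4 °C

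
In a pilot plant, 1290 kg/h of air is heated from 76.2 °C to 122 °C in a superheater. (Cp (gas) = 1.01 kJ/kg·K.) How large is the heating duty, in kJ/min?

Q = ṁ·Cp·ΔT = 1290 × 1.01 × (122 − 76.2) = 59673 kJ/h
Converting: 59673 / 3600 s = 16.576 kW
Heating duty = 994.55 kJ/min

Q = 995 kJ/min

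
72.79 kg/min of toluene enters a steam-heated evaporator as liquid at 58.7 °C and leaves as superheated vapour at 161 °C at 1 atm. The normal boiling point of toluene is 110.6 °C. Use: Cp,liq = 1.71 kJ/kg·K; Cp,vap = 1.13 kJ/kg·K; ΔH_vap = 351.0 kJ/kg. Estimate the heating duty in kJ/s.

liquid 58.7→110.6 °C: 88.749 kJ/kg
vaporisation at 110.6 °C: 351 kJ/kg
vapour 110.6→161 °C: 56.952 kJ/kg
Δh = 88.749 + 351 + 56.952 = 496.7 kJ/kg
Q = ṁ·Δh = 72.79 kg/min × 496.7 kJ/kg = 36155 kJ/min
|Q| = 602.58 kW

Q = 603 kJ/s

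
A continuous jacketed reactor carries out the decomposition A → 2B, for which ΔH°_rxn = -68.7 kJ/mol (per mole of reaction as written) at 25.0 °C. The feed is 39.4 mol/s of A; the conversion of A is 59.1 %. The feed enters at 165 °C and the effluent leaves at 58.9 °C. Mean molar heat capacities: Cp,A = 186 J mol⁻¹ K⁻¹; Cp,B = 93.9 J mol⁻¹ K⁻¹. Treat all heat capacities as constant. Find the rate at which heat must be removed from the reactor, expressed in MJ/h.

Q_out = 8550 MJ/h

Extent of reaction ξ = 0.591 × 39.4 = 23.285 mol/s
Reaction term: ξ·ΔH°_rxn = 23.285 × -68.7 = -1599.7 kJ/s
Sensible, feed 165→25 °C: -1026 kJ/s
Outlet flows (mol/s): A 16.115, B 46.571
Sensible, products 25→58.9 °C: 249.85 kJ/s
Q = ΔH = -2375.8 kJ/s = -2375.8 kW
Heat removed = 8553 MJ/h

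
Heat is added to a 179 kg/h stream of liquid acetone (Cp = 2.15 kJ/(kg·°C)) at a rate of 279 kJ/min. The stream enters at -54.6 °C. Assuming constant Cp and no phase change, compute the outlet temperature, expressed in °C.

T_out = -11.1 °C

Q = 279 kJ/min = 16740 kJ/h
ΔT = Q/(ṁ·Cp) = 16740/(179×2.15) = 43.497 K
T_out = -54.6 + 43.497 = -11.103 °C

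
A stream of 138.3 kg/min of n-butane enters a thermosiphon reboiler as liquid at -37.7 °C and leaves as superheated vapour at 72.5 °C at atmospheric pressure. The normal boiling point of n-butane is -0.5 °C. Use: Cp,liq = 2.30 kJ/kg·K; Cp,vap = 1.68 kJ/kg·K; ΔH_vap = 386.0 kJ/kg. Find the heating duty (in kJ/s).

liquid -37.7→-0.5 °C: 85.56 kJ/kg
vaporisation at -0.5 °C: 386 kJ/kg
vapour -0.5→72.5 °C: 122.64 kJ/kg
Δh = 85.56 + 386 + 122.64 = 594.2 kJ/kg
Q = ṁ·Δh = 138.3 kg/min × 594.2 kJ/kg = 82178 kJ/min
|Q| = 1369.6 kW

Q = 1370 kJ/s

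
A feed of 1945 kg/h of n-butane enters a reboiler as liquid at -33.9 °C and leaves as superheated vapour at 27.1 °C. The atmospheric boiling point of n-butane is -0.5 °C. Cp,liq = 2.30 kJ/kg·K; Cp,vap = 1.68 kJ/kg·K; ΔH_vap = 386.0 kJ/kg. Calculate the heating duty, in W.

liquid -33.9→-0.5 °C: 76.82 kJ/kg
vaporisation at -0.5 °C: 386 kJ/kg
vapour -0.5→27.1 °C: 46.368 kJ/kg
Δh = 76.82 + 386 + 46.368 = 509.19 kJ/kg
Q = ṁ·Δh = 1945 kg/h × 509.19 kJ/kg = 990370 kJ/h
|Q| = 275.1 kW = 275100 W

Q = 275000 W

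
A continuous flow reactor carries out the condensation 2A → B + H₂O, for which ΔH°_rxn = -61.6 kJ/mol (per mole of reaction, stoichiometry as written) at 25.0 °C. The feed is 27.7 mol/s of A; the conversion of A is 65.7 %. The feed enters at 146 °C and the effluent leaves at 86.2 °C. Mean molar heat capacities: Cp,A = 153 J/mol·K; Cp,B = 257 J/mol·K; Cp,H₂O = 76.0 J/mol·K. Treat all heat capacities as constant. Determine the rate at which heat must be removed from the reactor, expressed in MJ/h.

Extent of reaction ξ = 0.657 × 27.7 / 2 = 9.0995 mol/s
Reaction term: ξ·ΔH°_rxn = 9.0995 × -61.6 = -560.53 kJ/s
Sensible, feed 146→25 °C: -512.81 kJ/s
Outlet flows (mol/s): A 9.5011, B 9.0995, H₂O 9.0995
Sensible, products 25→86.2 °C: 274.41 kJ/s
Q = ΔH = -798.93 kJ/s = -798.93 kW
Heat removed = 2876.1 MJ/h

Q_out = 2880 MJ/h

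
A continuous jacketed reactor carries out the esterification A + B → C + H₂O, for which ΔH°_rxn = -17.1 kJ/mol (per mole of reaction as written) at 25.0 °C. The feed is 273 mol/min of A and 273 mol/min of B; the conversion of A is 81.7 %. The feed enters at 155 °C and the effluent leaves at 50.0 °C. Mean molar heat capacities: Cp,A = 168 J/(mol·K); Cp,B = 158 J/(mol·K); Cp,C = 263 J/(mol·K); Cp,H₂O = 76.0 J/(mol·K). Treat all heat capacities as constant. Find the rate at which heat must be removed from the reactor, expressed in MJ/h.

Q_out = 785 MJ/h

Extent of reaction ξ = 0.817 × 273 = 223.04 mol/min
Reaction term: ξ·ΔH°_rxn = 223.04 × -17.1 = -3814 kJ/min
Sensible, feed 155→25 °C: -11570 kJ/min
Outlet flows (mol/min): A 49.959, B 49.959, C 223.04, H₂O 223.04
Sensible, products 25→50.0 °C: 2297.4 kJ/min
Q = ΔH = -13086 kJ/min = -218.11 kW
Heat removed = 785.18 MJ/h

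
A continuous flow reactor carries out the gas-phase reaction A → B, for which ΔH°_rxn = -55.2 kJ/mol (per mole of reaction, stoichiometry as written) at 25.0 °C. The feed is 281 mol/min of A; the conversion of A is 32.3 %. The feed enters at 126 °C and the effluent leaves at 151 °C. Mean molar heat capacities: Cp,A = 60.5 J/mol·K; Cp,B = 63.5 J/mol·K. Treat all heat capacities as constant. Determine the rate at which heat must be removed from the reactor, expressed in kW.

Q_out = 75.8 kW

Extent of reaction ξ = 0.323 × 281 = 90.763 mol/min
Reaction term: ξ·ΔH°_rxn = 90.763 × -55.2 = -5010.1 kJ/min
Sensible, feed 126→25 °C: -1717.1 kJ/min
Outlet flows (mol/min): A 190.24, B 90.763
Sensible, products 25→151 °C: 2176.4 kJ/min
Q = ΔH = -4550.8 kJ/min = -75.847 kW
Heat removed = 75.847 kW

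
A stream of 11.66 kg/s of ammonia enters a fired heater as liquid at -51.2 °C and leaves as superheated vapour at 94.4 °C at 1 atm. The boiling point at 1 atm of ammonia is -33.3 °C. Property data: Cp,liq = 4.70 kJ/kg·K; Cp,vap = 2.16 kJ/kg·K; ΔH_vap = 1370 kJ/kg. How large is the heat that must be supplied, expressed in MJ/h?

liquid -51.2→-33.3 °C: 84.13 kJ/kg
vaporisation at -33.3 °C: 1370 kJ/kg
vapour -33.3→94.4 °C: 275.83 kJ/kg
Δh = 84.13 + 1370 + 275.83 = 1730 kJ/kg
Q = ṁ·Δh = 11.66 kg/s × 1730 kJ/kg = 20171 kJ/s
|Q| = 20171 kW = 72617 MJ/h

Q = 72600 MJ/h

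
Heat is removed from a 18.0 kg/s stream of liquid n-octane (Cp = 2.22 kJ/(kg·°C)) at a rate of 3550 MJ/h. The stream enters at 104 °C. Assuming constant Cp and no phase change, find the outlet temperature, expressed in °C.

T_out = 79.3 °C

Q = 3550 MJ/h = 986.11 kJ/s
ΔT = Q/(ṁ·Cp) = 986.11/(18.0×2.22) = 24.677 K
T_out = 104 − 24.677 = 79.323 °C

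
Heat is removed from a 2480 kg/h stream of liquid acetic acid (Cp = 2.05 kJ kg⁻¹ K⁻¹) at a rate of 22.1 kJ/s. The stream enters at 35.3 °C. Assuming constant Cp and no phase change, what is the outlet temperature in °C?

Q = 22.1 kJ/s = 79560 kJ/h
ΔT = Q/(ṁ·Cp) = 79560/(2480×2.05) = 15.649 K
T_out = 35.3 − 15.649 = 19.651 °C

T_out = 19.7 °C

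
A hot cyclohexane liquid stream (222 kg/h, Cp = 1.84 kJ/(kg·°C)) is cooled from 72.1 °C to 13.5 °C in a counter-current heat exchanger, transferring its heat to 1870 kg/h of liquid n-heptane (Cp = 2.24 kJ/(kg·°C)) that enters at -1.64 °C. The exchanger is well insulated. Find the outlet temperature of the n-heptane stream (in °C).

Heat released by hot stream: Q = 222 × 1.84 × (72.1 − 13.5) = 23937 kJ/h
Energy balance on cold side (adiabatic exchanger): Q = ṁ_c·Cp_c·(T_c,out − T_c,in)
T_c,out = -1.64 + 23937/(1870 × 2.24) = 4.0745 °C

T_c,out = 4.07 °C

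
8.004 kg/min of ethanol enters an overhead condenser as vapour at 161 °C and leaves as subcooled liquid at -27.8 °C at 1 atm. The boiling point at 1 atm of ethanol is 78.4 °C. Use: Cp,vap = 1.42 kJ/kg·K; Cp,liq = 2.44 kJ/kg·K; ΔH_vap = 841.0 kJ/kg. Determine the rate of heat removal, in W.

Q_c = 162000 W

vapour 161→78.4 °C: -117.29 kJ/kg
condensation at 78.4 °C: -841 kJ/kg
liquid 78.4→-27.8 °C: -259.13 kJ/kg
Δh = -117.29 + -841 + -259.13 = -1217.4 kJ/kg
Q = ṁ·Δh = 8.004 kg/min × -1217.4 kJ/kg = -9744.2 kJ/min
|Q| = 162.4 kW = 162400 W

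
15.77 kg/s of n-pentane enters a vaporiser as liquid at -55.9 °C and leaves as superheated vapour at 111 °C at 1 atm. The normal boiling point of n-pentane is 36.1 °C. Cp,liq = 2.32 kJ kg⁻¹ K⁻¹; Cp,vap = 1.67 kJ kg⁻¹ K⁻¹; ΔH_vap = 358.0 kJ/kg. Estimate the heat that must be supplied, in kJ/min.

Q = 659000 kJ/min

liquid -55.9→36.1 °C: 213.44 kJ/kg
vaporisation at 36.1 °C: 358 kJ/kg
vapour 36.1→111 °C: 125.08 kJ/kg
Δh = 213.44 + 358 + 125.08 = 696.52 kJ/kg
Q = ṁ·Δh = 15.77 kg/s × 696.52 kJ/kg = 10984 kJ/s
|Q| = 10984 kW = 659050 kJ/min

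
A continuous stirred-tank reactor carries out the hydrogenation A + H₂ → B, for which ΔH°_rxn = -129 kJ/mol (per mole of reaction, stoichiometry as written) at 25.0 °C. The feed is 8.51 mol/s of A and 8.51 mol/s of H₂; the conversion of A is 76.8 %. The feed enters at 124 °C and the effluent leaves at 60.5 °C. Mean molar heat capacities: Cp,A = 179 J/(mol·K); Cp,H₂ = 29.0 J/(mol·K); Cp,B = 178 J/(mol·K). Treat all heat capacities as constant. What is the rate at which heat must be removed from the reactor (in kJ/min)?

Extent of reaction ξ = 0.768 × 8.51 = 6.5357 mol/s
Reaction term: ξ·ΔH°_rxn = 6.5357 × -129 = -843.1 kJ/s
Sensible, feed 124→25 °C: -175.24 kJ/s
Outlet flows (mol/s): A 1.9743, H₂ 1.9743, B 6.5357
Sensible, products 25→60.5 °C: 55.877 kJ/s
Q = ΔH = -962.46 kJ/s = -962.46 kW
Heat removed = 57748 kJ/min

Q_out = 57700 kJ/min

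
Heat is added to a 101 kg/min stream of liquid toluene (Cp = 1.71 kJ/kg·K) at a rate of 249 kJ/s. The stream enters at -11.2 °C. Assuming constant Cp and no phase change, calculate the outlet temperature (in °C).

T_out = 75.3 °C

Q = 249 kJ/s = 14940 kJ/min
ΔT = Q/(ṁ·Cp) = 14940/(101×1.71) = 86.503 K
T_out = -11.2 + 86.503 = 75.303 °C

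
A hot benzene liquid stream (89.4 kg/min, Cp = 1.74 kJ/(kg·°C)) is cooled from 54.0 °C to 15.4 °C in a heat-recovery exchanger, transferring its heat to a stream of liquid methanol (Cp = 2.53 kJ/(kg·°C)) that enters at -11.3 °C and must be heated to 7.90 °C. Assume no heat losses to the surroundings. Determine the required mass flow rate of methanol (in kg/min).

ṁ_c = 124 kg/min

Heat released by hot stream: Q = 89.4 × 1.74 × (54.0 − 15.4) = 6004.5 kJ/min
Energy balance on cold side (adiabatic exchanger): Q = ṁ_c·Cp_c·(T_c,out − T_c,in)
ṁ_c = 6004.5 / [2.53 × (7.90 − -11.3)] = 123.61 kg/min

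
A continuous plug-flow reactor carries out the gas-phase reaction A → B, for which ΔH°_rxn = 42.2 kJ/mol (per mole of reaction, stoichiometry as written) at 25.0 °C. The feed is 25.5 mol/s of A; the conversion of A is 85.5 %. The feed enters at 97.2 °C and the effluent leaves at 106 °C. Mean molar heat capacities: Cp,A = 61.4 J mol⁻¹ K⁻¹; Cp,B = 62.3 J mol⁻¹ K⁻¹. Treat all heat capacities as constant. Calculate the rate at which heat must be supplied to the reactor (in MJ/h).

Extent of reaction ξ = 0.855 × 25.5 = 21.802 mol/s
Reaction term: ξ·ΔH°_rxn = 21.802 × 42.2 = 920.07 kJ/s
Sensible, feed 97.2→25 °C: -113.04 kJ/s
Outlet flows (mol/s): A 3.6975, B 21.802
Sensible, products 25→106 °C: 128.41 kJ/s
Q = ΔH = 935.43 kJ/s = 935.43 kW
Heat supplied = 3367.6 MJ/h

Q_in = 3370 MJ/h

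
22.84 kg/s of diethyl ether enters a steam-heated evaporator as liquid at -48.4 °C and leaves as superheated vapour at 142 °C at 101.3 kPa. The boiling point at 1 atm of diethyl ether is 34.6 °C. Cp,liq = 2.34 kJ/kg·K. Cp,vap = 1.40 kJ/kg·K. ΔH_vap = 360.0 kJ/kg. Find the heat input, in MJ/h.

liquid -48.4→34.6 °C: 194.22 kJ/kg
vaporisation at 34.6 °C: 360 kJ/kg
vapour 34.6→142 °C: 150.36 kJ/kg
Δh = 194.22 + 360 + 150.36 = 704.58 kJ/kg
Q = ṁ·Δh = 22.84 kg/s × 704.58 kJ/kg = 16093 kJ/s
|Q| = 16093 kW = 57933 MJ/h

Q = 57900 MJ/h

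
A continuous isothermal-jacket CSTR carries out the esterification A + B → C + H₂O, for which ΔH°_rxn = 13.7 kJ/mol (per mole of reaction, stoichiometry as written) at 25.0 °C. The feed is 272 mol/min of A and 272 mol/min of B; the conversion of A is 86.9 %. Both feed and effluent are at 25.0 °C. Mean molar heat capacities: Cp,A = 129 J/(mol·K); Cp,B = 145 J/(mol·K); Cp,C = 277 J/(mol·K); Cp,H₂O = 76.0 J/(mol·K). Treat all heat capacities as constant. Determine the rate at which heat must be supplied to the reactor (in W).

Q_in = 54000 W

Extent of reaction ξ = 0.869 × 272 = 236.37 mol/min
Reaction term: ξ·ΔH°_rxn = 236.37 × 13.7 = 3238.2 kJ/min
Q = ΔH = 3238.2 kJ/min = 53.971 kW
Heat supplied = 53971 W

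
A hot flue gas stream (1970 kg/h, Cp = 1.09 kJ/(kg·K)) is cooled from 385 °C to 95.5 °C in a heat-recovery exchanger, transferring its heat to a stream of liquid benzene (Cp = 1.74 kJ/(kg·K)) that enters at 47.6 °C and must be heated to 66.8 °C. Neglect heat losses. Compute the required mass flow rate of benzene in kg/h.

Heat released by hot stream: Q = 1970 × 1.09 × (385 − 95.5) = 621640 kJ/h
Energy balance on cold side (adiabatic exchanger): Q = ṁ_c·Cp_c·(T_c,out − T_c,in)
ṁ_c = 621640 / [1.74 × (66.8 − 47.6)] = 18608 kg/h

ṁ_c = 18600 kg/h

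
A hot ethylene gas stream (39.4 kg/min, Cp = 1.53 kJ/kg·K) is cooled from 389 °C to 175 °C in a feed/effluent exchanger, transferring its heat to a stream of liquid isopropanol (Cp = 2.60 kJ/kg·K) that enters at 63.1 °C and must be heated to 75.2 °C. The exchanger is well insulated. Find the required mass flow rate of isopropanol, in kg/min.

ṁ_c = 410 kg/min

Heat released by hot stream: Q = 39.4 × 1.53 × (389 − 175) = 12900 kJ/min
Energy balance on cold side (adiabatic exchanger): Q = ṁ_c·Cp_c·(T_c,out − T_c,in)
ṁ_c = 12900 / [2.60 × (75.2 − 63.1)] = 410.06 kg/min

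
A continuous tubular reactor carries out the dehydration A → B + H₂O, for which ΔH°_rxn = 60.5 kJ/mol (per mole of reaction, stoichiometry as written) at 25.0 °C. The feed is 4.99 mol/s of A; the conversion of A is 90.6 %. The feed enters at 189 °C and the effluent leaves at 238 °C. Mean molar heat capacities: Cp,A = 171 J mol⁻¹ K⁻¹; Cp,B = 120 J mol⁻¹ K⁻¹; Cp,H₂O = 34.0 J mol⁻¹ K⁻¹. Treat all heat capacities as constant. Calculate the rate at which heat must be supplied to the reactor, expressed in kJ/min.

Q_in = 17900 kJ/min

Extent of reaction ξ = 0.906 × 4.99 = 4.5209 mol/s
Reaction term: ξ·ΔH°_rxn = 4.5209 × 60.5 = 273.52 kJ/s
Sensible, feed 189→25 °C: -139.94 kJ/s
Outlet flows (mol/s): A 0.46906, B 4.5209, H₂O 4.5209
Sensible, products 25→238 °C: 165.38 kJ/s
Q = ΔH = 298.96 kJ/s = 298.96 kW
Heat supplied = 17937 kJ/min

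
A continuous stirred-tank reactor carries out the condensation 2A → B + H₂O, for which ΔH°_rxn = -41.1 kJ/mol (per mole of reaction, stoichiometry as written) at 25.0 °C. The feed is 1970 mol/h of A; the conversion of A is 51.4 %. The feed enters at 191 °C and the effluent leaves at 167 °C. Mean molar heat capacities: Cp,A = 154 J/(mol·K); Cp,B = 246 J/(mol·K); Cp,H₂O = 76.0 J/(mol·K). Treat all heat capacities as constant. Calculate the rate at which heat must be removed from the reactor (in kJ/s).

Q_out = 7.52 kJ/s

Extent of reaction ξ = 0.514 × 1970 / 2 = 506.29 mol/h
Reaction term: ξ·ΔH°_rxn = 506.29 × -41.1 = -20809 kJ/h
Sensible, feed 191→25 °C: -50361 kJ/h
Outlet flows (mol/h): A 957.42, B 506.29, H₂O 506.29
Sensible, products 25→167 °C: 44086 kJ/h
Q = ΔH = -27083 kJ/h = -7.5231 kW
Heat removed = 7.5231 kJ/s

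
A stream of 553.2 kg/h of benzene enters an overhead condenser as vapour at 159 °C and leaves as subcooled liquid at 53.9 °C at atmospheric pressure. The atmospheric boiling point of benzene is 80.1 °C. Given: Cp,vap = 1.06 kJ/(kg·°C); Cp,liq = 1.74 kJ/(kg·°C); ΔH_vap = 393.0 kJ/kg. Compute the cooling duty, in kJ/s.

Q_c = 80.2 kJ/s

vapour 159→80.1 °C: -83.634 kJ/kg
condensation at 80.1 °C: -393 kJ/kg
liquid 80.1→53.9 °C: -45.588 kJ/kg
Δh = -83.634 + -393 + -45.588 = -522.22 kJ/kg
Q = ṁ·Δh = 553.2 kg/h × -522.22 kJ/kg = -288890 kJ/h
|Q| = 80.248 kW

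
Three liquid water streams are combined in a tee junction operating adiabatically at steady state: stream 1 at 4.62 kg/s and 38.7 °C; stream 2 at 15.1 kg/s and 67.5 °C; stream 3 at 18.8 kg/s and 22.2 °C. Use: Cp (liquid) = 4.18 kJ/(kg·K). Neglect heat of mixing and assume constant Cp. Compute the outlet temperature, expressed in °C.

No heat crosses the boundary, so H_out = H_in.
Σ ṁᵢCp,ᵢTᵢ = 4.62×4.18×38.7 + 15.1×4.18×67.5 + 18.8×4.18×22.2 = 6752.4
Σ ṁᵢCp,ᵢ = 4.62×4.18 + 15.1×4.18 + 18.8×4.18 = 161.01
T_out = 6752.4 / 161.01 = 41.937 °C

T_out = 41.9 °C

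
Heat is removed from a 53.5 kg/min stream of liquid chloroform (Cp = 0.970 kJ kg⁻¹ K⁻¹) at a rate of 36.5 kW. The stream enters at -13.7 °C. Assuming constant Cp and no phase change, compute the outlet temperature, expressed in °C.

Q = 36.5 kW = 2190 kJ/min
ΔT = Q/(ṁ·Cp) = 2190/(53.5×0.970) = 42.201 K
T_out = -13.7 − 42.201 = -55.901 °C

T_out = -55.9 °C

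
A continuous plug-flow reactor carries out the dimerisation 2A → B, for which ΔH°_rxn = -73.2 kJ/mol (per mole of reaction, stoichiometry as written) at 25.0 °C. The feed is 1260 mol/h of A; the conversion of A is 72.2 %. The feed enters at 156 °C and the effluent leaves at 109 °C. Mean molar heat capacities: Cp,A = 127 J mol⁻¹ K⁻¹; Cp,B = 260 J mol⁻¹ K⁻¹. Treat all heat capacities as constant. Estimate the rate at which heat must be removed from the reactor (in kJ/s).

Extent of reaction ξ = 0.722 × 1260 / 2 = 454.86 mol/h
Reaction term: ξ·ΔH°_rxn = 454.86 × -73.2 = -33296 kJ/h
Sensible, feed 156→25 °C: -20963 kJ/h
Outlet flows (mol/h): A 350.28, B 454.86
Sensible, products 25→109 °C: 13671 kJ/h
Q = ΔH = -40587 kJ/h = -11.274 kW
Heat removed = 11.274 kJ/s

Q_out = 11.3 kJ/s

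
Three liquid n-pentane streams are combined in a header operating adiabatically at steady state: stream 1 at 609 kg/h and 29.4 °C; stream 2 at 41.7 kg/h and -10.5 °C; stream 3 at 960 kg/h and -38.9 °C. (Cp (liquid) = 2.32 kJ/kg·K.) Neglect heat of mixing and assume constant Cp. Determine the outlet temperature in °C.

Adiabatic, steady state ⇒ Σ ṁᵢCp,ᵢ(T_out − Tᵢ) = 0
T_out = Σ ṁᵢCp,ᵢTᵢ / Σ ṁᵢCp,ᵢ
      = -46115 / 3736.8 = -12.341 °C

T_out = -12.3 °C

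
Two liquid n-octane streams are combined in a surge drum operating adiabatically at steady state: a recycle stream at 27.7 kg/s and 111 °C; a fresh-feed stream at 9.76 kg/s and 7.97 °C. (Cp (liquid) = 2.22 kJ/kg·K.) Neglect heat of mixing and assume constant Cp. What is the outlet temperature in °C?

Adiabatic, steady state ⇒ Σ ṁᵢCp,ᵢ(T_out − Tᵢ) = 0
T_out = Σ ṁᵢCp,ᵢTᵢ / Σ ṁᵢCp,ᵢ
      = 6998.5 / 83.161 = 84.156 °C

T_out = 84.2 °C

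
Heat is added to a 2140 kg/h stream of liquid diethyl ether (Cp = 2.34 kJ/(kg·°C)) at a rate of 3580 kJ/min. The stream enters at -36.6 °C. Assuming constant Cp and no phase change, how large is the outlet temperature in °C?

T_out = 6.29 °C

Q = 3580 kJ/min = 214800 kJ/h
ΔT = Q/(ṁ·Cp) = 214800/(2140×2.34) = 42.895 K
T_out = -36.6 + 42.895 = 6.2948 °C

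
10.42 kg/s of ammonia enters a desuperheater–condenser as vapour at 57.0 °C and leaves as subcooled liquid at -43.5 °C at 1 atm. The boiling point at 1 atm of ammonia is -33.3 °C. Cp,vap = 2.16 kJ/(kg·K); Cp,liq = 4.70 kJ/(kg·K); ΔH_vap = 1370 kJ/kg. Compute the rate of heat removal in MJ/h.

Q_c = 60500 MJ/h

vapour 57.0→-33.3 °C: -195.05 kJ/kg
condensation at -33.3 °C: -1370 kJ/kg
liquid -33.3→-43.5 °C: -47.94 kJ/kg
Δh = -195.05 + -1370 + -47.94 = -1613 kJ/kg
Q = ṁ·Δh = 10.42 kg/s × -1613 kJ/kg = -16807 kJ/s
|Q| = 16807 kW = 60506 MJ/h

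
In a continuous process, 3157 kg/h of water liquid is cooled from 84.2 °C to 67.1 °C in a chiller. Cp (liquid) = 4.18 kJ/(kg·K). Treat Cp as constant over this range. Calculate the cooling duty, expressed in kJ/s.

Q_c = 62.7 kJ/s

Q = ṁ·Cp·ΔT = 3157 × 4.18 × (67.1 − 84.2) = -225660 kJ/h
Converting: 225660 / 3600 s = 62.682 kW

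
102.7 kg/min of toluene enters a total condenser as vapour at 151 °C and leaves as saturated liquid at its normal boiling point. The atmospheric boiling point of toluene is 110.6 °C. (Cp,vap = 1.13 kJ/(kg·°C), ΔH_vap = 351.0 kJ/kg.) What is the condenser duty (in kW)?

Q_c = 679 kW

vapour 151→110.6 °C: -45.652 kJ/kg
condensation at 110.6 °C: -351 kJ/kg
Δh = -45.652 + -351 = -396.65 kJ/kg
Q = ṁ·Δh = 102.7 kg/min × -396.65 kJ/kg = -40736 kJ/min
|Q| = 678.94 kW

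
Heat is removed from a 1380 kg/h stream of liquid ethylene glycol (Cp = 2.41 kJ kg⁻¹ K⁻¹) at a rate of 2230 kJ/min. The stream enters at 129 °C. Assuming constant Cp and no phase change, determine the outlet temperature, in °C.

T_out = 88.8 °C

Q = 2230 kJ/min = 133800 kJ/h
ΔT = Q/(ṁ·Cp) = 133800/(1380×2.41) = 40.231 K
T_out = 129 − 40.231 = 88.769 °C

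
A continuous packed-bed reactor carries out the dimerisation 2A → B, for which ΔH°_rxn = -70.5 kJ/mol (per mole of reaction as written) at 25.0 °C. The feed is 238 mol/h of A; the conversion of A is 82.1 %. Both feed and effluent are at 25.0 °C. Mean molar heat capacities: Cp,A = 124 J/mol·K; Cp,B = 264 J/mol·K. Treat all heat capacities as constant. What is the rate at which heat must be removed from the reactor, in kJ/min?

Q_out = 115 kJ/min

Extent of reaction ξ = 0.821 × 238 / 2 = 97.699 mol/h
Reaction term: ξ·ΔH°_rxn = 97.699 × -70.5 = -6887.8 kJ/h
Q = ΔH = -6887.8 kJ/h = -1.9133 kW
Heat removed = 114.8 kJ/min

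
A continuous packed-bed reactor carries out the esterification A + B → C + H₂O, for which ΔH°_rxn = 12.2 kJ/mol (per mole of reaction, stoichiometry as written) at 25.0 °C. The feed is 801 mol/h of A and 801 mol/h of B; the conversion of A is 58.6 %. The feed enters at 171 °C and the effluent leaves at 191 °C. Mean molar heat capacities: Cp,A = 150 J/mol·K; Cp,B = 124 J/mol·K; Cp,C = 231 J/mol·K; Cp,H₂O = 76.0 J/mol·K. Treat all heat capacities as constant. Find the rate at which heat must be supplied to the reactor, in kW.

Q_in = 3.52 kW

Extent of reaction ξ = 0.586 × 801 = 469.39 mol/h
Reaction term: ξ·ΔH°_rxn = 469.39 × 12.2 = 5726.5 kJ/h
Sensible, feed 171→25 °C: -32043 kJ/h
Outlet flows (mol/h): A 331.61, B 331.61, C 469.39, H₂O 469.39
Sensible, products 25→191 °C: 39004 kJ/h
Q = ΔH = 12687 kJ/h = 3.5242 kW
Heat supplied = 3.5242 kW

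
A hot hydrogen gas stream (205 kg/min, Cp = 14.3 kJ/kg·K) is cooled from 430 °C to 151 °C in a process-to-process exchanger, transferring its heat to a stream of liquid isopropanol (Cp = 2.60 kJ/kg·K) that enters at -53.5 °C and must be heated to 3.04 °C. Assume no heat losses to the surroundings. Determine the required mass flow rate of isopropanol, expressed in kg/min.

Heat released by hot stream: Q = 205 × 14.3 × (430 − 151) = 817890 kJ/min
Energy balance on cold side (adiabatic exchanger): Q = ṁ_c·Cp_c·(T_c,out − T_c,in)
ṁ_c = 817890 / [2.60 × (3.04 − -53.5)] = 5563.7 kg/min

ṁ_c = 5560 kg/min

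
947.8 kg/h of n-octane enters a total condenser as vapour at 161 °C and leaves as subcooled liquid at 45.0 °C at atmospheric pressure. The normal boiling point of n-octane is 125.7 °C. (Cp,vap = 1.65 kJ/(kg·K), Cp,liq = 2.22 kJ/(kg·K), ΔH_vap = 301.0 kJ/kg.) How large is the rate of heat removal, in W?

Q_c = 142000 W

vapour 161→125.7 °C: -58.245 kJ/kg
condensation at 125.7 °C: -301 kJ/kg
liquid 125.7→45.0 °C: -179.15 kJ/kg
Δh = -58.245 + -301 + -179.15 = -538.4 kJ/kg
Q = ṁ·Δh = 947.8 kg/h × -538.4 kJ/kg = -510290 kJ/h
|Q| = 141.75 kW = 141750 W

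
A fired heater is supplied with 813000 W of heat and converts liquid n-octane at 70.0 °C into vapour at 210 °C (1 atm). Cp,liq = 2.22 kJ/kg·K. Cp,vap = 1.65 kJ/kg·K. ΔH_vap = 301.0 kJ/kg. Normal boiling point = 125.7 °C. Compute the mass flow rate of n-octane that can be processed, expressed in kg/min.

Δh = 2.22×(125.7−70.0) + 301.0 + 1.65×(210−125.7) = 563.75 kJ/kg
Q = 813000 W = 813 kJ/s = 48780 kJ/min
ṁ = Q/Δh = 48780 / 563.75 = 86.528 kg/min

ṁ = 86.5 kg/min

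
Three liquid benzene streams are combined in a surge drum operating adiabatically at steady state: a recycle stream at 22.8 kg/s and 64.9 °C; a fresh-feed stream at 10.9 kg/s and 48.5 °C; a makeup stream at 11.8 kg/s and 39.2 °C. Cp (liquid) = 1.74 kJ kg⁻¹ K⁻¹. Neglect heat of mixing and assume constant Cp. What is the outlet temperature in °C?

T_out = 54.3 °C

Energy balance with Q = 0: Σ ṁᵢCp,ᵢ(T_out − Tᵢ) = 0
Σ ṁᵢCp,ᵢTᵢ = 22.8×1.74×64.9 + 10.9×1.74×48.5 + 11.8×1.74×39.2 = 4299.4
Σ ṁᵢCp,ᵢ = 22.8×1.74 + 10.9×1.74 + 11.8×1.74 = 79.17
T_out = 4299.4 / 79.17 = 54.306 °C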